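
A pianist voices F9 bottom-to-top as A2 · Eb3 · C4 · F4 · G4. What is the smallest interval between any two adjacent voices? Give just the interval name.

Adjacent intervals: A2→Eb3 = diminished fifth; Eb3→C4 = major sixth; C4→F4 = perfect fourth; F4→G4 = major second.
The smallest is F4 to G4, a major second (2 semitones).

major 2nd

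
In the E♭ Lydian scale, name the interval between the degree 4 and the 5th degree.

minor second

The scale runs E♭ F G A B♭ C D.
Degree 4 = A; 5th degree = B♭.
A up to B♭ is 1 semitone, a half step narrower than a major second, so the interval is minor.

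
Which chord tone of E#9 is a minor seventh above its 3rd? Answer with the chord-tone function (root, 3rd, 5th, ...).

Spelling the chord: E#, G##, B#, D#, F##.
The 3rd is G##. A minor seventh above G## is F##.
F## is the chord's 9th.

9th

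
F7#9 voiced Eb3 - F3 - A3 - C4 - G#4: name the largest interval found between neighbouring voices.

augmented fifth

Adjacent intervals: Eb3→F3 = major second; F3→A3 = major third; A3→C4 = minor third; C4→G#4 = augmented fifth.
The largest is C4 to G#4, an augmented fifth (8 semitones).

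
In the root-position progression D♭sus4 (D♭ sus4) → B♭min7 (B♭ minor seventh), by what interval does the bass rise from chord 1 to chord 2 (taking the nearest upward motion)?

The roots are D♭ and B♭.
From D♭ to B♭ is 9 semitones, exactly the major sixth.

major sixth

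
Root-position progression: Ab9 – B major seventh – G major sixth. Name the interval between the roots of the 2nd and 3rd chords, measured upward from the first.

The roots are B and G.
From B to G: 8 semitones over a sixth = minor.

m6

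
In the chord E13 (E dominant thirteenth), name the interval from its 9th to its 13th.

perfect fifth

The chord tones of E13 are E G♯ B D F♯ C♯.
So we need the interval from F♯ up to C♯.
F♯ up to C♯ spans 5 letter names and 7 semitones — a perfect fifth.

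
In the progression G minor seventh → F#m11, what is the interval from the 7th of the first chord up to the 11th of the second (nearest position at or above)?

The 7th of G minor seventh is F; the 11th of F#m11 is B.
4 letter names make it a fourth; at 6 semitones (a half step wider than perfect) the quality is augmented.

augmented fourth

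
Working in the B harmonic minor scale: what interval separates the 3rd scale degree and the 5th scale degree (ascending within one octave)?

The scale runs B C# D E F# G A#.
The 3rd scale degree is D and the 5th degree is F#.
D up to F# spans 3 letter names and 4 semitones — a major third.

major third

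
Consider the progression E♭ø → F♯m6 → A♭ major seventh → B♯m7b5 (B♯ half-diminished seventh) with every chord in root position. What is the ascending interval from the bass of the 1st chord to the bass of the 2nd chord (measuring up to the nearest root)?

The roots are E♭ and F♯.
From E♭ to F♯: 3 semitones over a second = augmented.

augmented second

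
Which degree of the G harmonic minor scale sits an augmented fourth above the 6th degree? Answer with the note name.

The scale is G A Bb C D Eb F#.
The 6th degree is Eb; an augmented fourth above that is A — scale degree 2.

A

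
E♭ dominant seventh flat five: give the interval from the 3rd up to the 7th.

Spelling the chord: E♭ G B𝄫 D♭.
So we need the interval from G up to D♭.
5 letter names make it a fifth; at 6 semitones (a half step narrower than perfect) the quality is diminished.
That tritone between 3rd and 7th is what gives the dominant seventh its pull toward resolution.

diminished fifth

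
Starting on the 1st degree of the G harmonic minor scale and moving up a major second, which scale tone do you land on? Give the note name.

The scale is G A B♭ C D E♭ F♯.
The 1st degree is G; a major second above that is A — scale degree 2.

A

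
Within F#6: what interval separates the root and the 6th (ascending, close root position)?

The chord tones of F#6 (F# major sixth) are F#, A#, C#, D#.
That puts F# below D#.
F# up to D# spans 6 letter names and 9 semitones — a major sixth.

major sixth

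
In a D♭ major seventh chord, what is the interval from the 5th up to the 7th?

major 3rd

The chord tones of D♭ major seventh are D♭–F–A♭–C.
The 5th is A♭ and the 7th is C.
A♭ up to C spans 3 letter names and 4 semitones — a major third.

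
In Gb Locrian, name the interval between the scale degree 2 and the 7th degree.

Spelling Gb Locrian: Gb Abb Bbb Cb Dbb Ebb Fb.
That puts Abb below Fb.
Abb up to Fb spans 6 letter names and 9 semitones — a major sixth.

major 6th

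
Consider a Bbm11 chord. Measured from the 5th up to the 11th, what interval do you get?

The chord tones of Bb minor eleventh are Bb-Db-F-Ab-C-Eb.
The 5th is F and the 11th is Eb.
7 letter names make it a seventh; at 10 semitones (a half step narrower than major) the quality is minor.

m7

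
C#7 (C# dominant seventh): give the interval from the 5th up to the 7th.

minor 3rd

Spelling the chord: C# E# G# B.
So we need the interval from G# up to B.
G# up to B is 3 semitones, a half step narrower than a major third, so the interval is minor.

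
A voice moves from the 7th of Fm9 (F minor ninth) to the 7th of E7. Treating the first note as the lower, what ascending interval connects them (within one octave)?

The 7th of Fm9 (F minor ninth) is E♭; the 7th of E7 is D.
E♭ up to D spans 7 letter names and 11 semitones — a major seventh.

major 7th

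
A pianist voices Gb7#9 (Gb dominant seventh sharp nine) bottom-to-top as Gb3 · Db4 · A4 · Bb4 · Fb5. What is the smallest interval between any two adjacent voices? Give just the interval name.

minor second

Adjacent intervals: Gb3→Db4 = perfect fifth; Db4→A4 = augmented fifth; A4→Bb4 = minor second; Bb4→Fb5 = diminished fifth.
The smallest is A4 to Bb4, a minor second (1 semitone).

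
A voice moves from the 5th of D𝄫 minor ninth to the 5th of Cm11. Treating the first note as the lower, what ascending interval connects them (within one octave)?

The 5th of D𝄫 minor ninth is A𝄫; the 5th of Cm11 is G.
7 letter names make it a seventh; at 12 semitones (a half step wider than major) the quality is augmented.

augmented seventh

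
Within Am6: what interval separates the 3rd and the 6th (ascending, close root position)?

Spelling the chord: A–C–E–F♯.
3rd = C; 6th = F♯.
From C to F♯: 6 semitones over a fourth = augmented.

augmented fourth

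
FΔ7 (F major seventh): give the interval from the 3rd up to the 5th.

m3

The chord tones of FM7 are F A C E.
The 3rd is A and the 5th is C.
3 letter names make it a third; at 3 semitones (a half step narrower than major) the quality is minor.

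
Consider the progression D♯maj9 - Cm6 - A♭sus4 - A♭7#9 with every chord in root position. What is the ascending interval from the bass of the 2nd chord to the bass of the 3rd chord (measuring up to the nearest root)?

The roots are C and A♭.
From C to A♭: 8 semitones over a sixth = minor.

minor sixth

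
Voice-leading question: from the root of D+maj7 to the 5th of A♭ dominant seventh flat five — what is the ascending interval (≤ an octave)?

diminished second

D+maj7 has D as its root, and A♭ dominant seventh flat five has E𝄫 as its 5th.
From D to E𝄫: 0 semitones over a second = diminished.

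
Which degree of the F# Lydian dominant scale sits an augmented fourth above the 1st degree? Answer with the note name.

B#

The scale is F# G# A# B# C# D# E.
The 1st degree is F#; an augmented fourth above that is B# — scale degree 4.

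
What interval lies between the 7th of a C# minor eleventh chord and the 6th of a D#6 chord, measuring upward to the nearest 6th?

augmented 1st

C# minor eleventh has B as its 7th, and D#6 has B# as its 6th.
From B to B#: 1 semitone over a unison = augmented.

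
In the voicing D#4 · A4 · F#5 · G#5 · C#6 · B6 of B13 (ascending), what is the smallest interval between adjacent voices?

Adjacent intervals: D#4→A4 = diminished fifth; A4→F#5 = major sixth; F#5→G#5 = major second; G#5→C#6 = perfect fourth; C#6→B6 = minor seventh.
The smallest is F#5 to G#5, a major second (2 semitones).

M2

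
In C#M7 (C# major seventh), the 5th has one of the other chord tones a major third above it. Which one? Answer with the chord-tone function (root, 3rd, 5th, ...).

7th

C#Δ7 is spelled C#–E#–G#–B#.
The 5th is G#. A major third above G# is B#.
B# is the chord's 7th.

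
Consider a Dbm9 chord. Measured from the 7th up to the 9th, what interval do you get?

Spelling the chord: Db–Fb–Ab–Cb–Eb.
That puts Cb below Eb.
Cb up to Eb spans 3 letter names and 4 semitones — a major third.

major third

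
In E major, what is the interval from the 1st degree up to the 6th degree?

major sixth

Spelling E major: E F# G# A B C# D#.
That puts E below C#.
From E to C# is 9 semitones, exactly the major sixth.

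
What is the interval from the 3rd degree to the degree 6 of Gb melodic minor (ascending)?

Spelling Gb melodic minor (ascending): Gb Ab Bbb Cb Db Eb F.
So we need the interval from Bbb up to Eb.
4 letter names make it a fourth; at 6 semitones (a half step wider than perfect) the quality is augmented.

A4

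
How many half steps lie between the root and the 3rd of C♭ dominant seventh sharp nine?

4

The chord tones of C♭7#9 are C♭ E♭ G♭ B𝄫 D.
C♭ to E♭ is a major third: 4 semitones.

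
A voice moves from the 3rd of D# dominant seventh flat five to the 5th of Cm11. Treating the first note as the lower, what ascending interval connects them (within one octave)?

D# dominant seventh flat five has F## as its 3rd, and Cm11 has G as its 5th.
F## up to G is 0 semitones, a whole step narrower than a major second, so the interval is diminished.

diminished 2nd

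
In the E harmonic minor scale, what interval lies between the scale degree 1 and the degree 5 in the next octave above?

perfect twelfth

The scale runs E F♯ G A B C D♯.
So we need the interval from E up to B.
From E to B is 19 semitones, exactly the perfect twelfth.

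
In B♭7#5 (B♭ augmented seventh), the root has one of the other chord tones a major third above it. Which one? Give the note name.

D

Spelling the chord: B♭, D, F♯, A♭.
The root is B♭. A major third above B♭ is D.
D is the chord's 3rd.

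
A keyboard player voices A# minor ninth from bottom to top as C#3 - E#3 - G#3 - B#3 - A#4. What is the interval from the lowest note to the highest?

major thirteenth

The outer voices are C#3 and A#4.
C# up to A# spans 13 letter names and 21 semitones — a major thirteenth.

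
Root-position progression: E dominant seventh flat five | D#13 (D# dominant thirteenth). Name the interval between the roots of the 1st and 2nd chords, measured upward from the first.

The roots are E and D#.
Counting 7 letters and 11 half steps from E gives a major seventh.

major 7th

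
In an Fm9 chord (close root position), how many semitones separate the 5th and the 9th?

Fmin9 is spelled F-Ab-C-Eb-G.
C to G is a perfect fifth: 7 semitones.

7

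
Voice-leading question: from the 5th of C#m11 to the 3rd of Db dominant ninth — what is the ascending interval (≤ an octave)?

The 5th of C#m11 is G#; the 3rd of Db dominant ninth is F.
7 letter names make it a seventh; at 9 semitones (a whole step narrower than major) the quality is diminished.

diminished seventh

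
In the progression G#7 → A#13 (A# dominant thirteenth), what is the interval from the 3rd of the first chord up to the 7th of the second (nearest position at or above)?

minor 6th

The 3rd of G#7 is B#; the 7th of A#13 (A# dominant thirteenth) is G#.
From B# to G#: 8 semitones over a sixth = minor.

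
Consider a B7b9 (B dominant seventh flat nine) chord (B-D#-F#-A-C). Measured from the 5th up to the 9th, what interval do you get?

diminished fifth

That puts F# below C.
F# up to C is 6 semitones, a half step narrower than a perfect fifth, so the interval is diminished.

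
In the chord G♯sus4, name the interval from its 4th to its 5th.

The chord tones of G♯ sus4 are G♯, C♯, D♯.
So we need the interval from C♯ up to D♯.
From C♯ to D♯ is 2 semitones, exactly the major second.

major second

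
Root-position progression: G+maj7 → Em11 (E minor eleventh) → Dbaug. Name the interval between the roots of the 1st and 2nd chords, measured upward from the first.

major 6th

The roots are G and E.
Counting 6 letters and 9 half steps from G gives a major sixth.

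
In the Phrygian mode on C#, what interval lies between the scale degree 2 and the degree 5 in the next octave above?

augmented eleventh

Spelling the Phrygian mode on C#: C# D E F# G# A B.
That puts D below G#.
11 letter names make it an eleventh; at 18 semitones (a half step wider than perfect) the quality is augmented.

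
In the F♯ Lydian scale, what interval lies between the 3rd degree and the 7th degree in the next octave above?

Spelling the F♯ Lydian scale: F♯ G♯ A♯ B♯ C♯ D♯ E♯.
So we need the interval from A♯ up to E♯.
Counting 12 letters and 19 half steps from A♯ gives a perfect twelfth.

perfect twelfth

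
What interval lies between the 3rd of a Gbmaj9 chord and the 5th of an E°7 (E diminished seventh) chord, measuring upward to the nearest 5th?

P1

The 3rd of Gbmaj9 is Bb; the 5th of E°7 (E diminished seventh) is Bb.
Counting 1 letters and 0 half steps from Bb gives a perfect unison.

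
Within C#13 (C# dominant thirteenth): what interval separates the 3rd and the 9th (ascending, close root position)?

Spelling the chord: C# E# G# B D# A#.
That puts E# below D#.
7 letter names make it a seventh; at 10 semitones (a half step narrower than major) the quality is minor.

minor seventh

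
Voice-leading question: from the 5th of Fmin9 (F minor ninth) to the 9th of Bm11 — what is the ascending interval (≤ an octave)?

The 5th of Fmin9 (F minor ninth) is C; the 9th of Bm11 is C#.
1 letter names make it a unison; at 1 semitone (a half step wider than perfect) the quality is augmented.

augmented unison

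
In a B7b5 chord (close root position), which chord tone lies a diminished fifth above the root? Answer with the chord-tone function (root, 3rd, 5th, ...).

B7b5 (B dominant seventh flat five): B D# F A.
The root is B. A diminished fifth above B is F.
F is the chord's 5th.

5th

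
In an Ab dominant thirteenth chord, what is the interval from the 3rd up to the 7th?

diminished fifth

Ab13: Ab-C-Eb-Gb-Bb-F.
So we need the interval from C up to Gb.
From C to Gb: 6 semitones over a fifth = diminished.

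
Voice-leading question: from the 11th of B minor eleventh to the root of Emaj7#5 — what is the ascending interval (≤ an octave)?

The 11th of B minor eleventh is E; the root of Emaj7#5 is E.
Counting 1 letters and 0 half steps from E gives a perfect unison.

P1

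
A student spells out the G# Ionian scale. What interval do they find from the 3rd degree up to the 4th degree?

minor 2nd

Spelling the G# Ionian scale: G# A# B# C# D# E# F##.
3rd degree = B#; 4th scale degree = C#.
From B# to C#: 1 semitone over a second = minor.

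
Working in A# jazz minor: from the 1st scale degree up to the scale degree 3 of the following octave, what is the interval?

Spelling A# jazz minor: A# B# C# D# E# F## G##.
The 1st scale degree is A# and the scale degree 3 (up an octave) is C#.
A# up to C# is 15 semitones, a half step narrower than a major tenth, so the interval is minor.

m10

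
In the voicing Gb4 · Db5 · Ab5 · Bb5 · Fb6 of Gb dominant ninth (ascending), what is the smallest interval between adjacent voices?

major second

Adjacent intervals: Gb4→Db5 = perfect fifth; Db5→Ab5 = perfect fifth; Ab5→Bb5 = major second; Bb5→Fb6 = diminished fifth.
The smallest is Ab5 to Bb5, a major second (2 semitones).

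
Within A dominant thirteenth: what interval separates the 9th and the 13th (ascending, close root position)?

perfect fifth

Spelling the chord: A, C♯, E, G, B, F♯.
So we need the interval from B up to F♯.
B up to F♯ spans 5 letter names and 7 semitones — a perfect fifth.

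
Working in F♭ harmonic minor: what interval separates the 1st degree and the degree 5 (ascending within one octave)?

F♭ harmonic minor: F♭ G♭ A𝄫 B𝄫 C♭ D𝄫 E♭.
So we need the interval from F♭ up to C♭.
Counting 5 letters and 7 half steps from F♭ gives a perfect fifth.

perfect 5th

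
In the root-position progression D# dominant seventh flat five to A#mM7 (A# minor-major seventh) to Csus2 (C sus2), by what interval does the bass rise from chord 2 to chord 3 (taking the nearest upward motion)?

The roots are A# and C.
A# up to C is 2 semitones, a whole step narrower than a major third, so the interval is diminished.

diminished third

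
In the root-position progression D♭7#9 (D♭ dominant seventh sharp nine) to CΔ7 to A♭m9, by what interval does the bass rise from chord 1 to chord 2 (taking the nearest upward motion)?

major seventh

The roots are D♭ and C.
Counting 7 letters and 11 half steps from D♭ gives a major seventh.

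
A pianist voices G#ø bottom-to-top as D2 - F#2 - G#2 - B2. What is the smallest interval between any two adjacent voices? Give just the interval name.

major second

Adjacent intervals: D2→F#2 = major third; F#2→G#2 = major second; G#2→B2 = minor third.
The smallest is F#2 to G#2, a major second (2 semitones).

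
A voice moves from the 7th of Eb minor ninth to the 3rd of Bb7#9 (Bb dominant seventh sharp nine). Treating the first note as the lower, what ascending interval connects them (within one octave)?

The 7th of Eb minor ninth is Db; the 3rd of Bb7#9 (Bb dominant seventh sharp nine) is D.
From Db to D: 1 semitone over a unison = augmented.

augmented unison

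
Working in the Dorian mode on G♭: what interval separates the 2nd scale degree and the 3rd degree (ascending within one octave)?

G♭ dorian: G♭ A♭ B𝄫 C♭ D♭ E♭ F♭.
That puts A♭ below B𝄫.
2 letter names make it a second; at 1 semitone (a half step narrower than major) the quality is minor.

minor second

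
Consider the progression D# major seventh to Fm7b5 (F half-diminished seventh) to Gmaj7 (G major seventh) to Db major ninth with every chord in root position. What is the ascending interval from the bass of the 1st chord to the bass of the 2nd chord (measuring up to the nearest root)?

diminished third

The roots are D# and F.
D# up to F is 2 semitones, a whole step narrower than a major third, so the interval is diminished.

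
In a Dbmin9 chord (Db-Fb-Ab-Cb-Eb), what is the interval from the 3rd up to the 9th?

M7

That puts Fb below Eb.
From Fb to Eb is 11 semitones, exactly the major seventh.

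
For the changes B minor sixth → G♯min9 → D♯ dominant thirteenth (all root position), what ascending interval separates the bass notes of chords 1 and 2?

major sixth

The roots are B and G♯.
Counting 6 letters and 9 half steps from B gives a major sixth.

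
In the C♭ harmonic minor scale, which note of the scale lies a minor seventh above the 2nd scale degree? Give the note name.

The scale is C♭ D♭ E𝄫 F♭ G♭ A𝄫 B♭.
The 2nd scale degree is D♭; a minor seventh above that is C♭ — scale degree 1.

Cb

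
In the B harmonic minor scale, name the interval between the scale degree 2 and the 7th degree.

major sixth

B harmonic minor: B C♯ D E F♯ G A♯.
Scale degree 2 = C♯; 7th scale degree = A♯.
Counting 6 letters and 9 half steps from C♯ gives a major sixth.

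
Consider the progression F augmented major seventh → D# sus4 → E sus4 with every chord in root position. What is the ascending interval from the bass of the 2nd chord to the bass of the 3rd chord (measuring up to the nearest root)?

minor second

The roots are D# and E.
2 letter names make it a second; at 1 semitone (a half step narrower than major) the quality is minor.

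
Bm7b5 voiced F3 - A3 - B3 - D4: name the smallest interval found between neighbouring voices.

Adjacent intervals: F3→A3 = major third; A3→B3 = major second; B3→D4 = minor third.
The smallest is A3 to B3, a major second (2 semitones).

major second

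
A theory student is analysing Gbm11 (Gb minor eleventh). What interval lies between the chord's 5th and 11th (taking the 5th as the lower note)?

Gb minor eleventh: Gb-Bbb-Db-Fb-Ab-Cb.
That puts Db below Cb.
Db up to Cb is 10 semitones, a half step narrower than a major seventh, so the interval is minor.

minor 7th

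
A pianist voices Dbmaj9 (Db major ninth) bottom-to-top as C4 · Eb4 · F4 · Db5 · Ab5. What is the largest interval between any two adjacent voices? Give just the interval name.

Adjacent intervals: C4→Eb4 = minor third; Eb4→F4 = major second; F4→Db5 = minor sixth; Db5→Ab5 = perfect fifth.
The largest is F4 to Db5, a minor sixth (8 semitones).

minor sixth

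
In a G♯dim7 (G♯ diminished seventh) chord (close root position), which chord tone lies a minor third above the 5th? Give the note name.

G♯dim7 (G♯ diminished seventh) is spelled G♯ B D F.
The 5th is D. A minor third above D is F.
F is the chord's 7th.

F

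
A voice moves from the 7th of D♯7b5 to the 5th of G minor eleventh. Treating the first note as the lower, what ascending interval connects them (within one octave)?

minor second

The 7th of D♯7b5 is C♯; the 5th of G minor eleventh is D.
C♯ up to D is 1 semitone, a half step narrower than a major second, so the interval is minor.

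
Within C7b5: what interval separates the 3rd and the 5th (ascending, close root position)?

Spelling the chord: C–E–G♭–B♭.
3rd = E; 5th = G♭.
From E to G♭: 2 semitones over a third = diminished.

d3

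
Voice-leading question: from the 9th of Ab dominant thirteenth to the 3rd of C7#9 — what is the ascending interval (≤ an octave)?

augmented fourth

The 9th of Ab dominant thirteenth is Bb; the 3rd of C7#9 is E.
4 letter names make it a fourth; at 6 semitones (a half step wider than perfect) the quality is augmented.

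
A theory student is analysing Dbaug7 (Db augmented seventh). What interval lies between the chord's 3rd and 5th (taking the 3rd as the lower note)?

major 3rd

The chord tones of Db+7 (Db augmented seventh) are Db–F–A–Cb.
The 3rd is F and the 5th is A.
Counting 3 letters and 4 half steps from F gives a major third.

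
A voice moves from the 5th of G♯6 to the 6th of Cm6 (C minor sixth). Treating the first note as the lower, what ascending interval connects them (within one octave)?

diminished fifth

The 5th of G♯6 is D♯; the 6th of Cm6 (C minor sixth) is A.
From D♯ to A: 6 semitones over a fifth = diminished.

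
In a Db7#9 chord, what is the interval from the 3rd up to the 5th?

The chord tones of Db7#9 are Db F Ab Cb E.
3rd = F; 5th = Ab.
From F to Ab: 3 semitones over a third = minor.

minor third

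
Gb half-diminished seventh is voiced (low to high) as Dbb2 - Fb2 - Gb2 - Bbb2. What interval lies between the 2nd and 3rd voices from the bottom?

Those voices are Fb2 and Gb2.
From Fb to Gb is 2 semitones, exactly the major second.

major 2nd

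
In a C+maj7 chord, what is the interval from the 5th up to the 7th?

Cmaj7#5 (C augmented major seventh): C, E, G#, B.
So we need the interval from G# up to B.
From G# to B: 3 semitones over a third = minor.

m3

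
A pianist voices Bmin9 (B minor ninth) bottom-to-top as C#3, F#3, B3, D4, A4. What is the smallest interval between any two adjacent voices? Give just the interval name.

Adjacent intervals: C#3→F#3 = perfect fourth; F#3→B3 = perfect fourth; B3→D4 = minor third; D4→A4 = perfect fifth.
The smallest is B3 to D4, a minor third (3 semitones).

minor third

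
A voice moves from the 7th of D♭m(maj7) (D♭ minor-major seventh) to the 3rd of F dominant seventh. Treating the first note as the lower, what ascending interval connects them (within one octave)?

The 7th of D♭m(maj7) (D♭ minor-major seventh) is C; the 3rd of F dominant seventh is A.
C up to A spans 6 letter names and 9 semitones — a major sixth.

major 6th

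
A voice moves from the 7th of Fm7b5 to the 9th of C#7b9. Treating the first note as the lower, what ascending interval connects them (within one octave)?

M7

The 7th of Fm7b5 is Eb; the 9th of C#7b9 is D.
Eb up to D spans 7 letter names and 11 semitones — a major seventh.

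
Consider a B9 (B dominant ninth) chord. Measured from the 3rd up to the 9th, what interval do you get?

minor 7th

B9: B-D#-F#-A-C#.
The 3rd is D# and the 9th is C#.
D# up to C# is 10 semitones, a half step narrower than a major seventh, so the interval is minor.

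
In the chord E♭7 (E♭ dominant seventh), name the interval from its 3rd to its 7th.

E♭7 (E♭ dominant seventh): E♭ G B♭ D♭.
3rd = G; 7th = D♭.
From G to D♭: 6 semitones over a fifth = diminished.

diminished fifth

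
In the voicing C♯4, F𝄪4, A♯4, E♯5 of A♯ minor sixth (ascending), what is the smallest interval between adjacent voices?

minor third

Adjacent intervals: C♯4→F𝄪4 = augmented fourth; F𝄪4→A♯4 = minor third; A♯4→E♯5 = perfect fifth.
The smallest is F𝄪4 to A♯4, a minor third (3 semitones).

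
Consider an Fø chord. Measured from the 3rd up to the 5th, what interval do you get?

Fø7 is spelled F–A♭–C♭–E♭.
3rd = A♭; 5th = C♭.
A♭ up to C♭ is 3 semitones, a half step narrower than a major third, so the interval is minor.

minor third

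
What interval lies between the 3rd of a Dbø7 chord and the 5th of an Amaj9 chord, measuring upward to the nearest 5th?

The 3rd of Dbø7 is Fb; the 5th of Amaj9 is E.
7 letter names make it a seventh; at 12 semitones (a half step wider than major) the quality is augmented.

augmented 7th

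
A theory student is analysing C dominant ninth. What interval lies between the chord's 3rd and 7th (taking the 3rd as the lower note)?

d5

C dominant ninth: C, E, G, Bb, D.
That puts E below Bb.
From E to Bb: 6 semitones over a fifth = diminished.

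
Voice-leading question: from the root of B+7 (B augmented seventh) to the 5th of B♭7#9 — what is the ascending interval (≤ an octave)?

The root of B+7 (B augmented seventh) is B; the 5th of B♭7#9 is F.
5 letter names make it a fifth; at 6 semitones (a half step narrower than perfect) the quality is diminished.

d5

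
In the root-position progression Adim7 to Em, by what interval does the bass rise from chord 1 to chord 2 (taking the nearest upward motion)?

P5

The roots are A and E.
Counting 5 letters and 7 half steps from A gives a perfect fifth.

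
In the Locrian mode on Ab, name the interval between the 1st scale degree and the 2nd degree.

minor second

Ab locrian: Ab Bbb Cb Db Ebb Fb Gb.
1st scale degree = Ab; degree 2 = Bbb.
2 letter names make it a second; at 1 semitone (a half step narrower than major) the quality is minor.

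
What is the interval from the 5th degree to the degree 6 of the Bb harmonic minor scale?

minor 2nd

Spelling the Bb harmonic minor scale: Bb C Db Eb F Gb A.
So we need the interval from F up to Gb.
From F to Gb: 1 semitone over a second = minor.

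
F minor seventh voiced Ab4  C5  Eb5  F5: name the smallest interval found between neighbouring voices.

M2

Adjacent intervals: Ab4→C5 = major third; C5→Eb5 = minor third; Eb5→F5 = major second.
The smallest is Eb5 to F5, a major second (2 semitones).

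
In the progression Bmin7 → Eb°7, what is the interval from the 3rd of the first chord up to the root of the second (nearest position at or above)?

The 3rd of Bmin7 is D; the root of Eb°7 is Eb.
From D to Eb: 1 semitone over a second = minor.

minor second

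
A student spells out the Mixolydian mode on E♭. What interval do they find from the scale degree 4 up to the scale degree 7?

E♭ mixolydian: E♭ F G A♭ B♭ C D♭.
That puts A♭ below D♭.
A♭ up to D♭ spans 4 letter names and 5 semitones — a perfect fourth.

perfect fourth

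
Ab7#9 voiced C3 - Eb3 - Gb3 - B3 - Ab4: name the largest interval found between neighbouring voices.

Adjacent intervals: C3→Eb3 = minor third; Eb3→Gb3 = minor third; Gb3→B3 = augmented third; B3→Ab4 = diminished seventh.
The largest is B3 to Ab4, a diminished seventh (9 semitones).

diminished seventh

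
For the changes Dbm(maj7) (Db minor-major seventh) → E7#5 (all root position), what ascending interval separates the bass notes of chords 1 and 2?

The roots are Db and E.
2 letter names make it a second; at 3 semitones (a half step wider than major) the quality is augmented.

augmented second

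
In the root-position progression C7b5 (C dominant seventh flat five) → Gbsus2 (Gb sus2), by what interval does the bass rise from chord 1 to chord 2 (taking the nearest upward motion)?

diminished fifth

The roots are C and Gb.
C up to Gb is 6 semitones, a half step narrower than a perfect fifth, so the interval is diminished.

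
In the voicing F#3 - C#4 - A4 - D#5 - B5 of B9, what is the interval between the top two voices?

minor sixth

Those voices are D#5 and B5.
From D# to B: 8 semitones over a sixth = minor.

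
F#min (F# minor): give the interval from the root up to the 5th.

Spelling the chord: F#-A-C#.
So we need the interval from F# up to C#.
Counting 5 letters and 7 half steps from F# gives a perfect fifth.

perfect fifth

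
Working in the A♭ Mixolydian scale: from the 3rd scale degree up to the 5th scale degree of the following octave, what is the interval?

m10

The scale runs A♭ B♭ C D♭ E♭ F G♭.
3rd scale degree = C; 5th degree (up an octave) = E♭.
C up to E♭ is 15 semitones, a half step narrower than a major tenth, so the interval is minor.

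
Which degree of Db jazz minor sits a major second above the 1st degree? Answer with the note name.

Eb

The scale is Db Eb Fb Gb Ab Bb C.
The 1st degree is Db; a major second above that is Eb — scale degree 2.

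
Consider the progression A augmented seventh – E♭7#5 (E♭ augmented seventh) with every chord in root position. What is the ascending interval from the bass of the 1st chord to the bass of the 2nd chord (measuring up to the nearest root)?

The roots are A and E♭.
From A to E♭: 6 semitones over a fifth = diminished.

d5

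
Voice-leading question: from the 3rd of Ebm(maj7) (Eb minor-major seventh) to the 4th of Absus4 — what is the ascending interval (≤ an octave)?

The 3rd of Ebm(maj7) (Eb minor-major seventh) is Gb; the 4th of Absus4 is Db.
From Gb to Db is 7 semitones, exactly the perfect fifth.

perfect 5th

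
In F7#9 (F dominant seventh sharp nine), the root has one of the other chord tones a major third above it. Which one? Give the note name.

A

F7#9: F, A, C, E♭, G♯.
The root is F. A major third above F is A.
A is the chord's 3rd.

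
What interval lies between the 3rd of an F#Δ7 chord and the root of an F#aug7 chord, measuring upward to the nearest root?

F#Δ7 has A# as its 3rd, and F#aug7 has F# as its root.
6 letter names make it a sixth; at 8 semitones (a half step narrower than major) the quality is minor.

minor 6th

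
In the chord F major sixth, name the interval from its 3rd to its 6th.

P4

Spelling the chord: F-A-C-D.
The 3rd is A and the 6th is D.
Counting 4 letters and 5 half steps from A gives a perfect fourth.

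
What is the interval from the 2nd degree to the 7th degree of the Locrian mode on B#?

major sixth

The scale runs B# C# D# E# F# G# A#.
So we need the interval from C# up to A#.
C# up to A# spans 6 letter names and 9 semitones — a major sixth.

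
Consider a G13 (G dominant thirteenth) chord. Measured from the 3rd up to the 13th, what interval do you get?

perfect eleventh

G13 is spelled G-B-D-F-A-E.
So we need the interval from B up to E.
Counting 11 letters and 17 half steps from B gives a perfect eleventh.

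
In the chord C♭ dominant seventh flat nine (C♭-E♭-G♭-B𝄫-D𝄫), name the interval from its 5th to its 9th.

5th = G♭; 9th = D𝄫.
From G♭ to D𝄫: 6 semitones over a fifth = diminished.

diminished fifth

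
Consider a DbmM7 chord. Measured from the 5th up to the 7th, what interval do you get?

major third

DbmM7 is spelled Db Fb Ab C.
So we need the interval from Ab up to C.
Counting 3 letters and 4 half steps from Ab gives a major third.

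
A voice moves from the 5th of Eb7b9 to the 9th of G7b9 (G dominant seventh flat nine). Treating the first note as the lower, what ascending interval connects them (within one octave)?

minor 7th

Eb7b9 has Bb as its 5th, and G7b9 (G dominant seventh flat nine) has Ab as its 9th.
From Bb to Ab: 10 semitones over a seventh = minor.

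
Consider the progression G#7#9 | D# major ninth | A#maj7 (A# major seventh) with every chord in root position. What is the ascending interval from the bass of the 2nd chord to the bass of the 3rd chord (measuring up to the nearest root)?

The roots are D# and A#.
Counting 5 letters and 7 half steps from D# gives a perfect fifth.

perfect 5th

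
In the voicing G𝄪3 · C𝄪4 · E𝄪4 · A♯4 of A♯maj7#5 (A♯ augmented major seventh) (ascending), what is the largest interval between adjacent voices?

perfect fourth

Adjacent intervals: G𝄪3→C𝄪4 = perfect fourth; C𝄪4→E𝄪4 = major third; E𝄪4→A♯4 = diminished fourth.
The largest is G𝄪3 to C𝄪4, a perfect fourth (5 semitones).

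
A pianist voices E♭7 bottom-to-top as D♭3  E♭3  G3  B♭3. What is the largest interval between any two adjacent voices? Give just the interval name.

Adjacent intervals: D♭3→E♭3 = major second; E♭3→G3 = major third; G3→B♭3 = minor third.
The largest is E♭3 to G3, a major third (4 semitones).

major third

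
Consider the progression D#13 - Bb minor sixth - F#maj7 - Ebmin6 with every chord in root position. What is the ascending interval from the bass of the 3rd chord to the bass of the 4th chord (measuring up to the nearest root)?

The roots are F# and Eb.
7 letter names make it a seventh; at 9 semitones (a whole step narrower than major) the quality is diminished.

diminished seventh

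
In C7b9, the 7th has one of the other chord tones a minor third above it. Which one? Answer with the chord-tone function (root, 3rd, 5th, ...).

C dominant seventh flat nine is spelled C-E-G-B♭-D♭.
The 7th is B♭. A minor third above B♭ is D♭.
D♭ is the chord's 9th.

9th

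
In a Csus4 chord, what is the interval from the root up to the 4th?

perfect 4th

The chord tones of Csus4 are C, F, G.
Root = C; 4th = F.
C up to F spans 4 letter names and 5 semitones — a perfect fourth.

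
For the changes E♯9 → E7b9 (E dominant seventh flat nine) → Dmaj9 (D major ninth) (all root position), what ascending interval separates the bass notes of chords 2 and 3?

minor seventh

The roots are E and D.
From E to D: 10 semitones over a seventh = minor.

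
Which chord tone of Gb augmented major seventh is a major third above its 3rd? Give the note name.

Gb+maj7: Gb–Bb–D–F.
The 3rd is Bb. A major third above Bb is D.
D is the chord's 5th.

D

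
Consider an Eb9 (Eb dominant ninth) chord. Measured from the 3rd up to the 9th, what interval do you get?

minor 7th

Eb9: Eb–G–Bb–Db–F.
The 3rd is G and the 9th is F.
G up to F is 10 semitones, a half step narrower than a major seventh, so the interval is minor.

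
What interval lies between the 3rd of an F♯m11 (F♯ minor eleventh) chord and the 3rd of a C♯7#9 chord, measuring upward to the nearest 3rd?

augmented 5th

F♯m11 (F♯ minor eleventh) has A as its 3rd, and C♯7#9 has E♯ as its 3rd.
5 letter names make it a fifth; at 8 semitones (a half step wider than perfect) the quality is augmented.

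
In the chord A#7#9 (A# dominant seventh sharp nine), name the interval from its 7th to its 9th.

A3

The chord tones of A#7#9 (A# dominant seventh sharp nine) are A# C## E# G# B##.
The 7th is G# and the 9th is B##.
G# up to B## is 5 semitones, a half step wider than a major third, so the interval is augmented.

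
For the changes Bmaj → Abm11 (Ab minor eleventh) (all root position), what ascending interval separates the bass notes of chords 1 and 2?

The roots are B and Ab.
7 letter names make it a seventh; at 9 semitones (a whole step narrower than major) the quality is diminished.

diminished seventh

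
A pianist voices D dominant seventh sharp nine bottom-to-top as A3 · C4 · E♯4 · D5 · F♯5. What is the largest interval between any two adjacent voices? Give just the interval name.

Adjacent intervals: A3→C4 = minor third; C4→E♯4 = augmented third; E♯4→D5 = diminished seventh; D5→F♯5 = major third.
The largest is E♯4 to D5, a diminished seventh (9 semitones).

d7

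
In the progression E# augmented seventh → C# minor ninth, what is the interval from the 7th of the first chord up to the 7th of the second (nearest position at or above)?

The 7th of E# augmented seventh is D#; the 7th of C# minor ninth is B.
D# up to B is 8 semitones, a half step narrower than a major sixth, so the interval is minor.

minor sixth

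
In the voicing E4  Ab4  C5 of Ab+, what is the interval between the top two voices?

Those voices are Ab4 and C5.
From Ab to C is 4 semitones, exactly the major third.

major third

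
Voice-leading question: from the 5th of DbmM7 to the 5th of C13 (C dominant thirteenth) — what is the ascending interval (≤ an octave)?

DbmM7 has Ab as its 5th, and C13 (C dominant thirteenth) has G as its 5th.
From Ab to G is 11 semitones, exactly the major seventh.

major seventh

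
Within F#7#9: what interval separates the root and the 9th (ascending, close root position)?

F#7#9 (F# dominant seventh sharp nine): F# A# C# E G##.
Root = F#; 9th = G##.
9 letter names make it a ninth; at 15 semitones (a half step wider than major) the quality is augmented.

augmented 9th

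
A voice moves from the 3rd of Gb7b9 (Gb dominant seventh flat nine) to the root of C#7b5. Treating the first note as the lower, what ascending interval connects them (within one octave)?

Gb7b9 (Gb dominant seventh flat nine) has Bb as its 3rd, and C#7b5 has C# as its root.
Bb up to C# is 3 semitones, a half step wider than a major second, so the interval is augmented.

augmented second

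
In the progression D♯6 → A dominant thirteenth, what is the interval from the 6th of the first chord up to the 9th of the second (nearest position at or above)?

The 6th of D♯6 is B♯; the 9th of A dominant thirteenth is B.
8 letter names make it an octave; at 11 semitones (a half step narrower than perfect) the quality is diminished.

diminished octave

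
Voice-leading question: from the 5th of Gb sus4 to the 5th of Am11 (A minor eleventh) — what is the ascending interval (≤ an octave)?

augmented second

The 5th of Gb sus4 is Db; the 5th of Am11 (A minor eleventh) is E.
Db up to E is 3 semitones, a half step wider than a major second, so the interval is augmented.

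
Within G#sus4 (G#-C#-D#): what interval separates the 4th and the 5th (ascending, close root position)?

The 4th is C# and the 5th is D#.
Counting 2 letters and 2 half steps from C# gives a major second.

M2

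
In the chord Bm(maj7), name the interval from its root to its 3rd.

minor third

The chord tones of Bm(maj7) are B-D-F♯-A♯.
That puts B below D.
B up to D is 3 semitones, a half step narrower than a major third, so the interval is minor.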